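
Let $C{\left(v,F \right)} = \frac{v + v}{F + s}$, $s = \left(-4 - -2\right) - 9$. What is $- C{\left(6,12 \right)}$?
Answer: $-12$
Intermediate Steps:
$s = -11$ ($s = \left(-4 + 2\right) - 9 = -2 - 9 = -11$)
$C{\left(v,F \right)} = \frac{2 v}{-11 + F}$ ($C{\left(v,F \right)} = \frac{v + v}{F - 11} = \frac{2 v}{-11 + F}$)
$- C{\left(6,12 \right)} = - \frac{2 \cdot 6}{-11 + 12} = - \frac{2 \cdot 6}{1} = - 2 \cdot 6 \cdot 1 = \left(-1\right) 12 = -12$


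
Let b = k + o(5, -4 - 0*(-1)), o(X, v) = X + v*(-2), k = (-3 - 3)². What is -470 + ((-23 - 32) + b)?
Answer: -476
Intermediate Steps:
k = 36 (k = (-6)² = 36)
o(X, v) = X - 2*v
b = 49 (b = 36 + (5 - 2*(-4 - 0*(-1))) = 36 + (5 - 2*(-4 - 1*0)) = 36 + (5 - 2*(-4 + 0)) = 36 + (5 - 2*(-4)) = 36 + (5 + 8) = 36 + 13 = 49)
-470 + ((-23 - 32) + b) = -470 + ((-23 - 32) + 49) = -470 + (-55 + 49) = -470 - 6 = -476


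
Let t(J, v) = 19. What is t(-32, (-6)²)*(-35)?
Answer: -665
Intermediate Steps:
t(-32, (-6)²)*(-35) = 19*(-35) = -665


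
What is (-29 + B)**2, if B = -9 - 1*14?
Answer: 2704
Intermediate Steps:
B = -23 (B = -9 - 14 = -23)
(-29 + B)**2 = (-29 - 23)**2 = (-52)**2 = 2704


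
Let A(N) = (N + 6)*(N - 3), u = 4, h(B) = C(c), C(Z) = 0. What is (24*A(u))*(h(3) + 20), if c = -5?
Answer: 4800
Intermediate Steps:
h(B) = 0
A(N) = (-3 + N)*(6 + N) (A(N) = (6 + N)*(-3 + N) = (-3 + N)*(6 + N))
(24*A(u))*(h(3) + 20) = (24*(-18 + 4² + 3*4))*(0 + 20) = (24*(-18 + 16 + 12))*20 = (24*10)*20 = 240*20 = 4800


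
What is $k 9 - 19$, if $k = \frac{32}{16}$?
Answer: $-1$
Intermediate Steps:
$k = 2$ ($k = 32 \cdot \frac{1}{16} = 2$)
$k 9 - 19 = 2 \cdot 9 - 19 = 18 - 19 = -1$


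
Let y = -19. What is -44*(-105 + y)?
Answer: 5456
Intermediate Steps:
-44*(-105 + y) = -44*(-105 - 19) = -44*(-124) = 5456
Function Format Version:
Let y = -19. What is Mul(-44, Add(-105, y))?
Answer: 5456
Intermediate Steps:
Mul(-44, Add(-105, y)) = Mul(-44, Add(-105, -19)) = Mul(-44, -124) = 5456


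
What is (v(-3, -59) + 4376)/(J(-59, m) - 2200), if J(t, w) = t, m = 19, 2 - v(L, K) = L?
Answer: -4381/2259 ≈ -1.9394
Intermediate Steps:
v(L, K) = 2 - L
(v(-3, -59) + 4376)/(J(-59, m) - 2200) = ((2 - 1*(-3)) + 4376)/(-59 - 2200) = ((2 + 3) + 4376)/(-2259) = (5 + 4376)*(-1/2259) = 4381*(-1/2259) = -4381/2259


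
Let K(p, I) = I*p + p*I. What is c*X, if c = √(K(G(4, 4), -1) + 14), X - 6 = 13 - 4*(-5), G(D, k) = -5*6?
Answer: 39*√74 ≈ 335.49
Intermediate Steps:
G(D, k) = -30
K(p, I) = 2*I*p (K(p, I) = I*p + I*p = 2*I*p)
X = 39 (X = 6 + (13 - 4*(-5)) = 6 + (13 + 20) = 6 + 33 = 39)
c = √74 (c = √(2*(-1)*(-30) + 14) = √(60 + 14) = √74 ≈ 8.6023)
c*X = √74*39 = 39*√74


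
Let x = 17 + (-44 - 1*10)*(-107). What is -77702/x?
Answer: -77702/5795 ≈ -13.408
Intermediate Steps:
x = 5795 (x = 17 + (-44 - 10)*(-107) = 17 - 54*(-107) = 17 + 5778 = 5795)
-77702/x = -77702/5795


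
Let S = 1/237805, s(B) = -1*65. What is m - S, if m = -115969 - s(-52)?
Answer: -27562550721/237805 ≈ -1.1590e+5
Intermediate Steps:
s(B) = -65
m = -115904 (m = -115969 - 1*(-65) = -115969 + 65 = -115904)
S = 1/237805 ≈ 4.2051e-6
m - S = -115904 - 1*1/237805 = -115904 - 1/237805 = -27562550721/237805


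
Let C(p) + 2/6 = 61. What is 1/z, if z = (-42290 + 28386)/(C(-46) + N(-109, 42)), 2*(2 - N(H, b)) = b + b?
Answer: -31/20856 ≈ -0.0014864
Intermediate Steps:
C(p) = 182/3 (C(p) = -1/3 + 61 = 182/3)
N(H, b) = 2 - b (N(H, b) = 2 - (b + b)/2 = 2 - b)
z = -20856/31 (z = (-42290 + 28386)/(182/3 + (2 - 1*42)) = -13904/(182/3 + (2 - 42)) = -13904/(182/3 - 40) = -13904/62/3 = -13904*3/62 = -20856/31 ≈ -672.77)
1/z = 1/(-20856/31) = -31/20856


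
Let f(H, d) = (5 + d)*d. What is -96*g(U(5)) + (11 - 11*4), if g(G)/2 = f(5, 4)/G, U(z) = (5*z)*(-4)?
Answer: 903/25 ≈ 36.120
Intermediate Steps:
f(H, d) = d*(5 + d)
U(z) = -20*z
g(G) = 72/G (g(G) = 2*((4*(5 + 4))/G) = 2*((4*9)/G) = 2*(36/G) = 72/G)
-96*g(U(5)) + (11 - 11*4) = -6912/((-20*5)) + (11 - 11*4) = -6912/(-100) + (11 - 44) = -6912*(-1)/100 - 33 = -96*(-18/25) - 33 = 1728/25 - 33 = 903/25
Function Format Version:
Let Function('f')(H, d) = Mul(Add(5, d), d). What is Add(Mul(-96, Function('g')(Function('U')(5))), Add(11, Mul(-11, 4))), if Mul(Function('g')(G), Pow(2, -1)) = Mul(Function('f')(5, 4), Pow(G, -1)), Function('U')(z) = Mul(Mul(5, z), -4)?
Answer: Rational(903, 25) ≈ 36.120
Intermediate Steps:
Function('f')(H, d) = Mul(d, Add(5, d))
Function('U')(z) = Mul(-20, z)
Function('g')(G) = Mul(72, Pow(G, -1)) (Function('g')(G) = Mul(2, Mul(Mul(4, Add(5, 4)), Pow(G, -1))) = Mul(2, Mul(Mul(4, 9), Pow(G, -1))) = Mul(2, Mul(36, Pow(G, -1))) = Mul(72, Pow(G, -1)))
Add(Mul(-96, Function('g')(Function('U')(5))), Add(11, Mul(-11, 4))) = Add(Mul(-96, Mul(72, Pow(Mul(-20, 5), -1))), Add(11, Mul(-11, 4))) = Add(Mul(-96, Mul(72, Pow(-100, -1))), Add(11, -44)) = Add(Mul(-96, Mul(72, Rational(-1, 100))), -33) = Add(Mul(-96, Rational(-18, 25)), -33) = Add(Rational(1728, 25), -33) = Rational(903, 25)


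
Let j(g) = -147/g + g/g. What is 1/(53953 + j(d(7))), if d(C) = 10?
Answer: 10/539393 ≈ 1.8539e-5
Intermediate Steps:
j(g) = 1 - 147/g (j(g) = -147/g + 1 = 1 - 147/g)
1/(53953 + j(d(7))) = 1/(53953 + (-147 + 10)/10) = 1/(53953 + (⅒)*(-137)) = 1/(53953 - 137/10) = 1/(539393/10) = 10/539393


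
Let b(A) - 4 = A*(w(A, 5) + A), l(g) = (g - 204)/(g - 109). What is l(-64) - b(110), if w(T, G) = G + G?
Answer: -2284024/173 ≈ -13202.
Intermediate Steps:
l(g) = (-204 + g)/(-109 + g)
w(T, G) = 2*G
b(A) = 4 + A*(10 + A) (b(A) = 4 + A*(2*5 + A) = 4 + A*(10 + A))
l(-64) - b(110) = (-204 - 64)/(-109 - 64) - (4 + 110² + 10*110) = -268/(-173) - (4 + 12100 + 1100) = -1/173*(-268) - 1*13204 = 268/173 - 13204 = -2284024/173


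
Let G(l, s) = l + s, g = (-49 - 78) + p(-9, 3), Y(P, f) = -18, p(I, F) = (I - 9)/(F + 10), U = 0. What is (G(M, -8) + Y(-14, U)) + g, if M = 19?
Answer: -1760/13 ≈ -135.38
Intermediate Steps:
p(I, F) = (-9 + I)/(10 + F)
g = -1669/13 (g = (-49 - 78) + (-9 - 9)/(10 + 3) = -127 - 18/13 = -1669/13 ≈ -128.38)
(G(M, -8) + Y(-14, U)) + g = ((19 - 8) - 18) - 1669/13 = (11 - 18) - 1669/13 = -7 - 1669/13 = -1760/13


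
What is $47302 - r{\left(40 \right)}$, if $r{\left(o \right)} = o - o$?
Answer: $47302$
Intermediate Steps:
$r{\left(o \right)} = 0$
$47302 - r{\left(40 \right)} = 47302 - 0 = 47302 + 0 = 47302$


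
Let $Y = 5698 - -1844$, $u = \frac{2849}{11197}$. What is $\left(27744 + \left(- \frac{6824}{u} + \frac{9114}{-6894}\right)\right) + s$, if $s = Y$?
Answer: $\frac{27711259783}{3273501} \approx 8465.3$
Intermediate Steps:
$u = \frac{2849}{11197}$ ($u = 2849 \cdot \frac{1}{11197} = \frac{2849}{11197} \approx 0.25444$)
$Y = 7542$ ($Y = 5698 + 1844 = 7542$)
$s = 7542$
$\left(27744 + \left(- \frac{6824}{u} + \frac{9114}{-6894}\right)\right) + s = \left(27744 + \left(- \frac{6824}{\frac{2849}{11197}} + \frac{9114}{-6894}\right)\right) + 7542 = \left(27744 + \left(\left(-6824\right) \frac{11197}{2849} + 9114 \left(- \frac{1}{6894}\right)\right)\right) + 7542 = \left(27744 - \frac{87797496503}{3273501}\right) + 7542 = \frac{3022515241}{3273501} + 7542 = \frac{27711259783}{3273501}$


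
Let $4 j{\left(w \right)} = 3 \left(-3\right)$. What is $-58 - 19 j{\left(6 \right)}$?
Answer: $- \frac{61}{4} \approx -15.25$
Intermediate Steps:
$j{\left(w \right)} = - \frac{9}{4}$ ($j{\left(w \right)} = \frac{3 \left(-3\right)}{4} = \frac{1}{4} \left(-9\right) = - \frac{9}{4}$)
$-58 - 19 j{\left(6 \right)} = -58 - - \frac{171}{4} = -58 + \frac{171}{4} = - \frac{61}{4}$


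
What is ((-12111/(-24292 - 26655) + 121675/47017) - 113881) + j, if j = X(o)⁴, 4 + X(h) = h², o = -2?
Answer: -272780943250107/2395375099 ≈ -1.1388e+5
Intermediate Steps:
X(h) = -4 + h²
j = 0 (j = (-4 + (-2)²)⁴ = (-4 + 4)⁴ = 0⁴ = 0)
((-12111/(-24292 - 26655) + 121675/47017) - 113881) + j = ((-12111/(-24292 - 26655) + 121675/47017) - 113881) + 0 = ((-12111/(-50947) + 121675*(1/47017)) - 113881) + 0 = ((-12111*(-1/50947) + 121675/47017) - 113881) + 0 = ((12111/50947 + 121675/47017) - 113881) + 0 = (6768399112/2395375099 - 113881) + 0 = -272780943250107/2395375099 + 0 = -272780943250107/2395375099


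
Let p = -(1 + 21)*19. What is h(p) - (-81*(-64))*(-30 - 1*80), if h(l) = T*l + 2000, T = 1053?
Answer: 132086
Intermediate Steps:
p = -418 (p = -22*19 = -1*418 = -418)
h(l) = 2000 + 1053*l (h(l) = 1053*l + 2000 = 2000 + 1053*l)
h(p) - (-81*(-64))*(-30 - 1*80) = (2000 + 1053*(-418)) - (-81*(-64))*(-30 - 1*80) = (2000 - 440154) - 5184*(-30 - 80) = -438154 - 5184*(-110) = -438154 - 1*(-570240) = -438154 + 570240 = 132086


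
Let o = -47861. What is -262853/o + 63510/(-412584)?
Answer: 17568215007/3291113804 ≈ 5.3381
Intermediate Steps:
-262853/o + 63510/(-412584) = -262853/(-47861) + 63510/(-412584) = -262853*(-1/47861) + 63510*(-1/412584) = 262853/47861 - 10585/68764 = 17568215007/3291113804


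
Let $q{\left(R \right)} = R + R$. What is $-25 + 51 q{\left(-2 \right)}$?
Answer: $-229$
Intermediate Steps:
$q{\left(R \right)} = 2 R$
$-25 + 51 q{\left(-2 \right)} = -25 + 51 \cdot 2 \left(-2\right) = -25 + 51 \left(-4\right) = -25 - 204 = -229$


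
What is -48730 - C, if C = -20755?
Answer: -27975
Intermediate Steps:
-48730 - C = -48730 - 1*(-20755) = -48730 + 20755 = -27975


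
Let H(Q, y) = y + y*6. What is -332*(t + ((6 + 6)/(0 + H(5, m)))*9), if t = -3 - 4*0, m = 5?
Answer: -996/35 ≈ -28.457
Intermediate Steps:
H(Q, y) = 7*y (H(Q, y) = y + 6*y = 7*y)
t = -3 (t = -3 + 0 = -3)
-332*(t + ((6 + 6)/(0 + H(5, m)))*9) = -332*(-3 + ((6 + 6)/(0 + 7*5))*9) = -332*(-3 + (12/(0 + 35))*9) = -332*(-3 + (12/35)*9) = -332*(-3 + 108/35) = -332*3/35 = -996/35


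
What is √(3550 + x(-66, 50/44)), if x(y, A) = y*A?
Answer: 5*√139 ≈ 58.949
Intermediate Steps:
x(y, A) = A*y
√(3550 + x(-66, 50/44)) = √(3550 + (50/44)*(-66)) = √(3550 + (50*(1/44))*(-66)) = √(3550 + (25/22)*(-66)) = √(3550 - 75) = √3475 = 5*√139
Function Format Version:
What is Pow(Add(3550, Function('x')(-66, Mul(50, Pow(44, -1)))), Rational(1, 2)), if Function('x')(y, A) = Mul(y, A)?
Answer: Mul(5, Pow(139, Rational(1, 2))) ≈ 58.949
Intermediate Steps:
Function('x')(y, A) = Mul(A, y)
Pow(Add(3550, Function('x')(-66, Mul(50, Pow(44, -1)))), Rational(1, 2)) = Pow(Add(3550, Mul(Mul(50, Pow(44, -1)), -66)), Rational(1, 2)) = Pow(Add(3550, Mul(Mul(50, Rational(1, 44)), -66)), Rational(1, 2)) = Pow(Add(3550, Mul(Rational(25, 22), -66)), Rational(1, 2)) = Pow(Add(3550, -75), Rational(1, 2)) = Pow(3475, Rational(1, 2)) = Mul(5, Pow(139, Rational(1, 2)))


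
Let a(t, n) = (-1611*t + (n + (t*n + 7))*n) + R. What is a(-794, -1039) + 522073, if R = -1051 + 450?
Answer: -854266820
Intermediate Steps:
R = -601
a(t, n) = -601 - 1611*t + n*(7 + n + n*t) (a(t, n) = (-1611*t + (n + (t*n + 7))*n) - 601 = (-1611*t + (n + (n*t + 7))*n) - 601 = (-1611*t + (n + (7 + n*t))*n) - 601 = (-1611*t + (7 + n + n*t)*n) - 601 = (-1611*t + n*(7 + n + n*t)) - 601 = -601 - 1611*t + n*(7 + n + n*t))
a(-794, -1039) + 522073 = (-601 + (-1039)² - 1611*(-794) + 7*(-1039) - 794*(-1039)²) + 522073 = (-601 + 1079521 + 1279134 - 7273 - 794*1079521) + 522073 = (-601 + 1079521 + 1279134 - 7273 - 857139674) + 522073 = -854788893 + 522073 = -854266820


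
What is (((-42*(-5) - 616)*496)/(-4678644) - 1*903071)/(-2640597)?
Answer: 34073770277/99632365407 ≈ 0.34199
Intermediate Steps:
(((-42*(-5) - 616)*496)/(-4678644) - 1*903071)/(-2640597) = (((210 - 616)*496)*(-1/4678644) - 903071)*(-1/2640597) = (-406*496*(-1/4678644) - 903071)*(-1/2640597) = (-201376*(-1/4678644) - 903071)*(-1/2640597) = (1624/37731 - 903071)*(-1/2640597) = -34073770277/37731*(-1/2640597) = 34073770277/99632365407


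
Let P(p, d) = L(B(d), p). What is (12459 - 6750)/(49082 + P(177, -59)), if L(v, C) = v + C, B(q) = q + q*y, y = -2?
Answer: 5709/49318 ≈ 0.11576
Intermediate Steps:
B(q) = -q (B(q) = q + q*(-2) = q - 2*q = -q)
L(v, C) = C + v
P(p, d) = p - d
(12459 - 6750)/(49082 + P(177, -59)) = (12459 - 6750)/(49082 + (177 - 1*(-59))) = 5709/(49082 + (177 + 59)) = 5709/(49082 + 236) = 5709/49318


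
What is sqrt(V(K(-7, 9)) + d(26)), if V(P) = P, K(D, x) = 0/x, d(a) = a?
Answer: sqrt(26) ≈ 5.0990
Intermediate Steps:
K(D, x) = 0
sqrt(V(K(-7, 9)) + d(26)) = sqrt(0 + 26) = sqrt(26)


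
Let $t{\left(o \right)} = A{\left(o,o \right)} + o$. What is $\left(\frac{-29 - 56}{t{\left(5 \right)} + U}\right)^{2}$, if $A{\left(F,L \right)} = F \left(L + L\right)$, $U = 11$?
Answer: $\frac{7225}{4356} \approx 1.6586$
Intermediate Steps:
$A{\left(F,L \right)} = 2 F L$ ($A{\left(F,L \right)} = F 2 L = 2 F L$)
$t{\left(o \right)} = o + 2 o^{2}$ ($t{\left(o \right)} = 2 o o + o = 2 o^{2} + o = o + 2 o^{2}$)
$\left(\frac{-29 - 56}{t{\left(5 \right)} + U}\right)^{2} = \left(\frac{-29 - 56}{5 \left(1 + 2 \cdot 5\right) + 11}\right)^{2} = \left(- \frac{85}{5 \left(1 + 10\right) + 11}\right)^{2} = \left(- \frac{85}{5 \cdot 11 + 11}\right)^{2} = \left(- \frac{85}{55 + 11}\right)^{2} = \left(- \frac{85}{66}\right)^{2} = \frac{7225}{4356}$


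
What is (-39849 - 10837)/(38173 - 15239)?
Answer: -25343/11467 ≈ -2.2101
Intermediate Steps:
(-39849 - 10837)/(38173 - 15239) = -50686/22934 = -50686*1/22934 = -25343/11467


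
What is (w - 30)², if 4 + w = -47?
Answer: 6561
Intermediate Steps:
w = -51 (w = -4 - 47 = -51)
(w - 30)² = (-51 - 30)² = (-81)² = 6561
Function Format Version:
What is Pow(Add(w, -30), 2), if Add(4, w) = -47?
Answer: 6561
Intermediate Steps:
w = -51 (w = Add(-4, -47) = -51)
Pow(Add(w, -30), 2) = Pow(Add(-51, -30), 2) = Pow(-81, 2) = 6561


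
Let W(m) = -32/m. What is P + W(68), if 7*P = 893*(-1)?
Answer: -15237/119 ≈ -128.04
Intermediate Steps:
P = -893/7 (P = (893*(-1))/7 = (1/7)*(-893) = -893/7 ≈ -127.57)
P + W(68) = -893/7 - 32/68 = -893/7 - 32*1/68 = -893/7 - 8/17 = -15237/119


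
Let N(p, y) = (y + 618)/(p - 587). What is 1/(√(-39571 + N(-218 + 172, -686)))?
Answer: -I*√634224855/5009675 ≈ -0.005027*I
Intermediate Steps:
N(p, y) = (618 + y)/(-587 + p)
1/(√(-39571 + N(-218 + 172, -686))) = 1/(√(-39571 + (618 - 686)/(-587 + (-218 + 172)))) = 1/(√(-39571 - 68/(-587 - 46))) = 1/(√(-39571 - 68/(-633))) = 1/(√(-39571 - 1/633*(-68))) = 1/(√(-39571 + 68/633)) = 1/(√(-25048375/633)) = 1/(5*I*√634224855/633) = -I*√634224855/5009675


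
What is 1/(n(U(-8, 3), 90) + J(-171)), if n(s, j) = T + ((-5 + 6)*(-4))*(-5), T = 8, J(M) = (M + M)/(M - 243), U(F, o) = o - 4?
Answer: 23/663 ≈ 0.034691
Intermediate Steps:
U(F, o) = -4 + o
J(M) = 2*M/(-243 + M) (J(M) = (2*M)/(-243 + M) = 2*M/(-243 + M))
n(s, j) = 28 (n(s, j) = 8 + ((-5 + 6)*(-4))*(-5) = 8 + (1*(-4))*(-5) = 8 - 4*(-5) = 8 + 20 = 28)
1/(n(U(-8, 3), 90) + J(-171)) = 1/(28 + 2*(-171)/(-243 - 171)) = 1/(28 + 2*(-171)/(-414)) = 1/(28 + 2*(-171)*(-1/414)) = 1/(28 + 19/23) = 1/(663/23) = 23/663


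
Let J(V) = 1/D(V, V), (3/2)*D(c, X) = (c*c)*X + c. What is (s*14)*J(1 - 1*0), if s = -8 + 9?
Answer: 21/2 ≈ 10.500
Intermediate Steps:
D(c, X) = 2*c/3 + 2*X*c²/3 (D(c, X) = 2*((c*c)*X + c)/3 = 2*(c²*X + c)/3 = 2*(X*c² + c)/3 = 2*(c + X*c²)/3 = 2*c/3 + 2*X*c²/3)
s = 1
J(V) = 3/(2*V*(1 + V²)) (J(V) = 1/(2*V*(1 + V*V)/3) = 1/(2*V*(1 + V²)/3) = 3/(2*V*(1 + V²)))
(s*14)*J(1 - 1*0) = (1*14)*(3/(2*(1 - 1*0)*(1 + (1 - 1*0)²))) = 14*(3/(2*(1 + 0)*(1 + (1 + 0)²))) = 14*((3/2)/(1*(1 + 1²))) = 14*((3/2)*1/(1 + 1)) = 14*((3/2)*1/2) = 14*((3/2)*1*(½)) = 14*(¾) = 21/2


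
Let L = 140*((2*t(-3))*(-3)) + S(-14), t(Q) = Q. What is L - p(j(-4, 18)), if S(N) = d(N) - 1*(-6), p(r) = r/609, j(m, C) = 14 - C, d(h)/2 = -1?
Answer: 1537120/609 ≈ 2524.0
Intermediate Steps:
d(h) = -2 (d(h) = 2*(-1) = -2)
p(r) = r/609 (p(r) = r*(1/609) = r/609)
S(N) = 4 (S(N) = -2 - 1*(-6) = -2 + 6 = 4)
L = 2524 (L = 140*((2*(-3))*(-3)) + 4 = 140*(-6*(-3)) + 4 = 140*18 + 4 = 2520 + 4 = 2524)
L - p(j(-4, 18)) = 2524 - (14 - 1*18)/609 = 2524 - (14 - 18)/609 = 2524 - (-4)/609 = 2524 - 1*(-4/609) = 2524 + 4/609 = 1537120/609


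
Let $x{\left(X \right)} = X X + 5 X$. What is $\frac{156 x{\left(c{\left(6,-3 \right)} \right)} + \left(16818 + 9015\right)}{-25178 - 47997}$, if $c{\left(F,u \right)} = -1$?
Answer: $- \frac{25209}{73175} \approx -0.3445$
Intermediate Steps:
$x{\left(X \right)} = X^{2} + 5 X$
$\frac{156 x{\left(c{\left(6,-3 \right)} \right)} + \left(16818 + 9015\right)}{-25178 - 47997} = \frac{156 \left(- (5 - 1)\right) + \left(16818 + 9015\right)}{-25178 - 47997} = \frac{156 \left(\left(-1\right) 4\right) + 25833}{-73175} = \left(156 \left(-4\right) + 25833\right) \left(- \frac{1}{73175}\right) = \left(-624 + 25833\right) \left(- \frac{1}{73175}\right) = 25209 \left(- \frac{1}{73175}\right) = - \frac{25209}{73175}$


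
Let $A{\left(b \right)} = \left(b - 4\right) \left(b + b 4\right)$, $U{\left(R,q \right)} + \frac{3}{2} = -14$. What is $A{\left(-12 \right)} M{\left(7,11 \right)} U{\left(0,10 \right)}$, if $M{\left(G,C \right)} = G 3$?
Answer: $-312480$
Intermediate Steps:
$U{\left(R,q \right)} = - \frac{31}{2}$ ($U{\left(R,q \right)} = - \frac{3}{2} - 14 = - \frac{31}{2}$)
$M{\left(G,C \right)} = 3 G$
$A{\left(b \right)} = 5 b \left(-4 + b\right)$ ($A{\left(b \right)} = \left(-4 + b\right) \left(b + 4 b\right) = \left(-4 + b\right) 5 b = 5 b \left(-4 + b\right)$)
$A{\left(-12 \right)} M{\left(7,11 \right)} U{\left(0,10 \right)} = 5 \left(-12\right) \left(-4 - 12\right) 3 \cdot 7 \left(- \frac{31}{2}\right) = 5 \left(-12\right) \left(-16\right) 21 \left(- \frac{31}{2}\right) = 960 \cdot 21 \left(- \frac{31}{2}\right) = 20160 \left(- \frac{31}{2}\right) = -312480$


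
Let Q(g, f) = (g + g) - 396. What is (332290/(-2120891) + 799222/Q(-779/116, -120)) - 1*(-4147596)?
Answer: 208794515588565746/50364798577 ≈ 4.1456e+6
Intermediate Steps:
Q(g, f) = -396 + 2*g (Q(g, f) = 2*g - 396 = -396 + 2*g)
(332290/(-2120891) + 799222/Q(-779/116, -120)) - 1*(-4147596) = (332290/(-2120891) + 799222/(-396 + 2*(-779/116))) - 1*(-4147596) = (332290*(-1/2120891) + 799222/(-396 + 2*(-779*1/116))) + 4147596 = (-332290/2120891 + 799222/(-396 + 2*(-779/116))) + 4147596 = (-332290/2120891 + 799222/(-396 - 779/58)) + 4147596 = (-332290/2120891 + 799222/(-23747/58)) + 4147596 = (-332290/2120891 + 799222*(-58/23747)) + 4147596 = (-332290/2120891 - 46354876/23747) + 4147596 = -98321530205146/50364798577 + 4147596 = 208794515588565746/50364798577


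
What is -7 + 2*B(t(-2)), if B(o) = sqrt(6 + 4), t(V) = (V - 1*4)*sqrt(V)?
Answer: -7 + 2*sqrt(10) ≈ -0.67544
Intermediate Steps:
t(V) = sqrt(V)*(-4 + V) (t(V) = (V - 4)*sqrt(V) = (-4 + V)*sqrt(V) = sqrt(V)*(-4 + V))
B(o) = sqrt(10)
-7 + 2*B(t(-2)) = -7 + 2*sqrt(10)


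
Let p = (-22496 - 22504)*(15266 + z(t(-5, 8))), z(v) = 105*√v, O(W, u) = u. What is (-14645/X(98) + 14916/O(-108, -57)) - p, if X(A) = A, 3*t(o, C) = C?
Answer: 1279137374489/1862 + 3150000*√6 ≈ 6.9469e+8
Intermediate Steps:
t(o, C) = C/3
p = -686970000 - 3150000*√6 (p = (-22496 - 22504)*(15266 + 105*√((⅓)*8)) = -45000*(15266 + 105*√(8/3)) = -45000*(15266 + 105*(2*√6/3)) = -45000*(15266 + 70*√6) = -686970000 - 3150000*√6 ≈ -6.9469e+8)
(-14645/X(98) + 14916/O(-108, -57)) - p = (-14645/98 + 14916/(-57)) - (-686970000 - 3150000*√6) = (-14645*1/98 + 14916*(-1/57)) + (686970000 + 3150000*√6) = (-14645/98 - 4972/19) + (686970000 + 3150000*√6) = -765511/1862 + (686970000 + 3150000*√6) = 1279137374489/1862 + 3150000*√6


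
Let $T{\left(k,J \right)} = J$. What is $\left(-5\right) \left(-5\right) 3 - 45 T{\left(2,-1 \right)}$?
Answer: $120$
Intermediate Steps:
$\left(-5\right) \left(-5\right) 3 - 45 T{\left(2,-1 \right)} = \left(-5\right) \left(-5\right) 3 - -45 = 25 \cdot 3 + 45 = 75 + 45 = 120$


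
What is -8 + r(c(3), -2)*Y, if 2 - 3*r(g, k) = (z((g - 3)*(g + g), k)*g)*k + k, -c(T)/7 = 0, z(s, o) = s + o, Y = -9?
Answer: -20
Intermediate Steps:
z(s, o) = o + s
c(T) = 0 (c(T) = -7*0 = 0)
r(g, k) = ⅔ - k/3 - g*k*(k + 2*g*(-3 + g))/3 (r(g, k) = ⅔ - (((k + (g - 3)*(g + g))*g)*k + k)/3 = ⅔ - (((k + (-3 + g)*(2*g))*g)*k + k)/3 = ⅔ - (((k + 2*g*(-3 + g))*g)*k + k)/3 = ⅔ - ((g*(k + 2*g*(-3 + g)))*k + k)/3 = ⅔ - (g*k*(k + 2*g*(-3 + g)) + k)/3 = ⅔ - (k + g*k*(k + 2*g*(-3 + g)))/3 = ⅔ + (-k/3 - g*k*(k + 2*g*(-3 + g))/3) = ⅔ - k/3 - g*k*(k + 2*g*(-3 + g))/3)
-8 + r(c(3), -2)*Y = -8 + (⅔ - ⅓*(-2) - ⅓*0*(-2)*(-2 + 2*0*(-3 + 0)))*(-9) = -8 + (⅔ + ⅔ - ⅓*0*(-2)*(-2 + 2*0*(-3)))*(-9) = -8 + (⅔ + ⅔ - ⅓*0*(-2)*(-2 + 0))*(-9) = -8 + (⅔ + ⅔ - ⅓*0*(-2)*(-2))*(-9) = -8 + (⅔ + ⅔ + 0)*(-9) = -8 + (4/3)*(-9) = -8 - 12 = -20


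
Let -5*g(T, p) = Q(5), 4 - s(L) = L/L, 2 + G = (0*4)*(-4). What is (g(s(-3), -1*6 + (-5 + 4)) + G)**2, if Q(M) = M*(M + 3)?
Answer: 100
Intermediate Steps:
G = -2 (G = -2 + (0*4)*(-4) = -2 + 0*(-4) = -2 + 0 = -2)
Q(M) = M*(3 + M)
s(L) = 3 (s(L) = 4 - L/L = 4 - 1*1 = 4 - 1 = 3)
g(T, p) = -8 (g(T, p) = -(3 + 5) = -8)
(g(s(-3), -1*6 + (-5 + 4)) + G)**2 = (-8 - 2)**2 = (-10)**2 = 100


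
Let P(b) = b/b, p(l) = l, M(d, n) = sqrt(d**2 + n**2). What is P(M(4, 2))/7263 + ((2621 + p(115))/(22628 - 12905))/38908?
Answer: 33181171/228967578441 ≈ 0.00014492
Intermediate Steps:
P(b) = 1
P(M(4, 2))/7263 + ((2621 + p(115))/(22628 - 12905))/38908 = 1/7263 + ((2621 + 115)/(22628 - 12905))/38908 = 1*(1/7263) + (2736/9723)*(1/38908) = 1/7263 + (2736*(1/9723))*(1/38908) = 1/7263 + (912/3241)*(1/38908) = 1/7263 + 228/31525207 = 33181171/228967578441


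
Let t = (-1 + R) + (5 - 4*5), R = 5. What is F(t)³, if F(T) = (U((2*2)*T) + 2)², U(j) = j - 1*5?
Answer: 10779215329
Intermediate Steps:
U(j) = -5 + j (U(j) = j - 5 = -5 + j)
t = -11 (t = (-1 + 5) + (5 - 4*5) = 4 + (5 - 20) = 4 - 15 = -11)
F(T) = (-3 + 4*T)² (F(T) = ((-5 + (2*2)*T) + 2)² = ((-5 + 4*T) + 2)² = (-3 + 4*T)²)
F(t)³ = ((-3 + 4*(-11))²)³ = ((-3 - 44)²)³ = ((-47)²)³ = 2209³ = 10779215329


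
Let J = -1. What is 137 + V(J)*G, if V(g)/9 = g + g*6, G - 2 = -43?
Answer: 2720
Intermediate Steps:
G = -41 (G = 2 - 43 = -41)
V(g) = 63*g (V(g) = 9*(g + g*6) = 9*(g + 6*g) = 9*(7*g) = 63*g)
137 + V(J)*G = 137 + (63*(-1))*(-41) = 137 - 63*(-41) = 137 + 2583 = 2720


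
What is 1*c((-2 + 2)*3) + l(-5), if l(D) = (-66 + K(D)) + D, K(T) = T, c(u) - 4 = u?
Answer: -72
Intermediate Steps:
c(u) = 4 + u
l(D) = -66 + 2*D (l(D) = (-66 + D) + D = -66 + 2*D)
1*c((-2 + 2)*3) + l(-5) = 1*(4 + (-2 + 2)*3) + (-66 + 2*(-5)) = 1*(4 + 0*3) + (-66 - 10) = 1*(4 + 0) - 76 = 1*4 - 76 = 4 - 76 = -72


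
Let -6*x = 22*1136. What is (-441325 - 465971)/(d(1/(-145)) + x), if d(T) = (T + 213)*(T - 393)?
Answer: 7153461900/692824409 ≈ 10.325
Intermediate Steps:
x = -12496/3 (x = -11*1136/3 = -⅙*24992 = -12496/3 ≈ -4165.3)
d(T) = (-393 + T)*(213 + T) (d(T) = (213 + T)*(-393 + T) = (-393 + T)*(213 + T))
(-441325 - 465971)/(d(1/(-145)) + x) = (-441325 - 465971)/((-83709 + (1/(-145))² - 180/(-145)) - 12496/3) = -907296/((-83709 + (-1/145)² - 180*(-1/145)) - 12496/3) = -907296/((-83709 + 1/21025 + 36/29) - 12496/3) = -907296/(-1759955624/21025 - 12496/3) = -907296/(-5542595272/63075) = -907296*(-63075/5542595272) = 7153461900/692824409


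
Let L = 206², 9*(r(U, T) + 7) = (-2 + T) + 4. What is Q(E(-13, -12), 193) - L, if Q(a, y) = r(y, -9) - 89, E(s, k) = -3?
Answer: -382795/9 ≈ -42533.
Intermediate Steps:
r(U, T) = -61/9 + T/9 (r(U, T) = -7 + ((-2 + T) + 4)/9 = -7 + (2 + T)/9 = -7 + (2/9 + T/9) = -61/9 + T/9)
L = 42436
Q(a, y) = -871/9 (Q(a, y) = (-61/9 + (⅑)*(-9)) - 89 = (-61/9 - 1) - 89 = -70/9 - 89 = -871/9)
Q(E(-13, -12), 193) - L = -871/9 - 1*42436 = -871/9 - 42436 = -382795/9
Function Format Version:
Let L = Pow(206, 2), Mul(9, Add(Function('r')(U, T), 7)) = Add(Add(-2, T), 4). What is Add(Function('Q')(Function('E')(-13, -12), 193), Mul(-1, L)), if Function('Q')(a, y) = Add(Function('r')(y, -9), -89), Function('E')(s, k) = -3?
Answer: Rational(-382795, 9) ≈ -42533.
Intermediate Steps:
Function('r')(U, T) = Add(Rational(-61, 9), Mul(Rational(1, 9), T)) (Function('r')(U, T) = Add(-7, Mul(Rational(1, 9), Add(Add(-2, T), 4))) = Add(-7, Mul(Rational(1, 9), Add(2, T))) = Add(-7, Add(Rational(2, 9), Mul(Rational(1, 9), T))) = Add(Rational(-61, 9), Mul(Rational(1, 9), T)))
L = 42436
Function('Q')(a, y) = Rational(-871, 9) (Function('Q')(a, y) = Add(Add(Rational(-61, 9), Mul(Rational(1, 9), -9)), -89) = Add(Add(Rational(-61, 9), -1), -89) = Add(Rational(-70, 9), -89) = Rational(-871, 9))
Add(Function('Q')(Function('E')(-13, -12), 193), Mul(-1, L)) = Add(Rational(-871, 9), Mul(-1, 42436)) = Add(Rational(-871, 9), -42436) = Rational(-382795, 9)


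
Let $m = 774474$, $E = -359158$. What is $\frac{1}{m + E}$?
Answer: $\frac{1}{415316} \approx 2.4078 \cdot 10^{-6}$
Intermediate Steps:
$\frac{1}{m + E} = \frac{1}{774474 - 359158} = \frac{1}{415316}$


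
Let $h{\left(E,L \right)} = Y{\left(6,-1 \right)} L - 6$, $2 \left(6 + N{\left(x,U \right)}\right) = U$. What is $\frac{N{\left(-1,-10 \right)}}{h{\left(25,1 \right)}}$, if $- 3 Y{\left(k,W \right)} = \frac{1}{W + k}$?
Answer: $\frac{165}{91} \approx 1.8132$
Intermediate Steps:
$Y{\left(k,W \right)} = - \frac{1}{3 \left(W + k\right)}$
$N{\left(x,U \right)} = -6 + \frac{U}{2}$
$h{\left(E,L \right)} = -6 - \frac{L}{15}$ ($h{\left(E,L \right)} = - \frac{1}{3 \left(-1\right) + 3 \cdot 6} L - 6 = - \frac{1}{-3 + 18} L - 6 = - \frac{1}{15} L - 6 = \left(-1\right) \frac{1}{15} L - 6 = - \frac{L}{15} - 6 = -6 - \frac{L}{15}$)
$\frac{N{\left(-1,-10 \right)}}{h{\left(25,1 \right)}} = \frac{-6 + \frac{1}{2} \left(-10\right)}{-6 - \frac{1}{15}} = \frac{-6 - 5}{-6 - \frac{1}{15}} = - \frac{11}{- \frac{91}{15}} = \left(-11\right) \left(- \frac{15}{91}\right) = \frac{165}{91}$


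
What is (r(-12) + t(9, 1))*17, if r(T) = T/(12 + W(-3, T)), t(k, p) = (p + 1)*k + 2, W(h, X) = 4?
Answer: 1309/4 ≈ 327.25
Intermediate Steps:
t(k, p) = 2 + k*(1 + p) (t(k, p) = (1 + p)*k + 2 = k*(1 + p) + 2 = 2 + k*(1 + p))
r(T) = T/16 (r(T) = T/(12 + 4) = T/16)
(r(-12) + t(9, 1))*17 = ((1/16)*(-12) + (2 + 9 + 9*1))*17 = (-¾ + (2 + 9 + 9))*17 = (-¾ + 20)*17 = (77/4)*17 = 1309/4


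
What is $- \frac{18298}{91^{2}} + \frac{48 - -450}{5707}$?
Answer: $- \frac{1102228}{519337} \approx -2.1224$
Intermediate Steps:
$- \frac{18298}{91^{2}} + \frac{48 - -450}{5707} = - \frac{18298}{8281} + \left(48 + 450\right) \frac{1}{5707} = \left(-18298\right) \frac{1}{8281} + 498 \cdot \frac{1}{5707} = - \frac{2614}{1183} + \frac{498}{5707} = - \frac{1102228}{519337}$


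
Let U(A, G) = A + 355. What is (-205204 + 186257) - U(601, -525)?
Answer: -19903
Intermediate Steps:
U(A, G) = 355 + A
(-205204 + 186257) - U(601, -525) = (-205204 + 186257) - (355 + 601) = -18947 - 1*956 = -18947 - 956 = -19903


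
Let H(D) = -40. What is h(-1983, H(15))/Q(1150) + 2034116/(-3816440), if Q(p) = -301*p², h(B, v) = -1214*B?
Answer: -5118207462758/9495123824375 ≈ -0.53904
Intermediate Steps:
h(-1983, H(15))/Q(1150) + 2034116/(-3816440) = (-1214*(-1983))/((-301*1150²)) + 2034116/(-3816440) = 2407362/((-301*1322500)) + 2034116*(-1/3816440) = 2407362/(-398072500) - 508529/954110 = 2407362*(-1/398072500) - 508529/954110 = -1203681/199036250 - 508529/954110 = -5118207462758/9495123824375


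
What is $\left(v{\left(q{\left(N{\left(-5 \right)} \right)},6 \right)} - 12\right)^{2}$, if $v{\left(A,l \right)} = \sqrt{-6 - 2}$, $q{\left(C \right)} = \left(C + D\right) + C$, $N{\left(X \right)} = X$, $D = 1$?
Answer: $136 - 48 i \sqrt{2} \approx 136.0 - 67.882 i$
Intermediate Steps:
$q{\left(C \right)} = 1 + 2 C$ ($q{\left(C \right)} = \left(C + 1\right) + C = \left(1 + C\right) + C = 1 + 2 C$)
$v{\left(A,l \right)} = 2 i \sqrt{2}$ ($v{\left(A,l \right)} = \sqrt{-8} = 2 i \sqrt{2}$)
$\left(v{\left(q{\left(N{\left(-5 \right)} \right)},6 \right)} - 12\right)^{2} = \left(2 i \sqrt{2} - 12\right)^{2} = \left(-12 + 2 i \sqrt{2}\right)^{2}$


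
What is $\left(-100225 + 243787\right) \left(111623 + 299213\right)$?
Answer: $58980437832$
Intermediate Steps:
$\left(-100225 + 243787\right) \left(111623 + 299213\right) = 143562 \cdot 410836 = 58980437832$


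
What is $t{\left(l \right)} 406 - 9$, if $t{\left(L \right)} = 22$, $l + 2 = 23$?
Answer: $8923$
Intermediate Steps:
$l = 21$ ($l = -2 + 23 = 21$)
$t{\left(l \right)} 406 - 9 = 22 \cdot 406 - 9 = 8932 - 9 = 8923$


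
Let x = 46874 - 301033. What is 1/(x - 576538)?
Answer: -1/830697 ≈ -1.2038e-6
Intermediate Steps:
x = -254159
1/(x - 576538) = 1/(-254159 - 576538) = 1/(-830697) = -1/830697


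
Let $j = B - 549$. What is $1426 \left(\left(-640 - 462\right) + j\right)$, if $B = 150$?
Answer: $-2140426$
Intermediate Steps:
$j = -399$ ($j = 150 - 549 = -399$)
$1426 \left(\left(-640 - 462\right) + j\right) = 1426 \left(\left(-640 - 462\right) - 399\right) = 1426 \left(-1102 - 399\right) = 1426 \left(-1501\right) = -2140426$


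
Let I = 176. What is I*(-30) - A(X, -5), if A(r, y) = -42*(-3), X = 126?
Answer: -5406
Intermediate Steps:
A(r, y) = 126
I*(-30) - A(X, -5) = 176*(-30) - 1*126 = -5280 - 126 = -5406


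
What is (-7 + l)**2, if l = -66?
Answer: 5329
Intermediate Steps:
(-7 + l)**2 = (-7 - 66)**2 = (-73)**2 = 5329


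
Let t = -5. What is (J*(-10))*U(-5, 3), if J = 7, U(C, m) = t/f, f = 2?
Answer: 175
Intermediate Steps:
U(C, m) = -5/2
(J*(-10))*U(-5, 3) = (7*(-10))*(-5/2) = -70*(-5/2) = 175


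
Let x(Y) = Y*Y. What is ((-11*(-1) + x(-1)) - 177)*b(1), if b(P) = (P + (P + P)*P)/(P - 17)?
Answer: 495/16 ≈ 30.938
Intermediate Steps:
x(Y) = Y**2
b(P) = (P + 2*P**2)/(-17 + P) (b(P) = (P + (2*P)*P)/(-17 + P) = (P + 2*P**2)/(-17 + P))
((-11*(-1) + x(-1)) - 177)*b(1) = ((-11*(-1) + (-1)**2) - 177)*(1*(1 + 2*1)/(-17 + 1)) = ((11 + 1) - 177)*(1*(1 + 2)/(-16)) = (12 - 177)*(1*(-1/16)*3) = -165*(-3/16) = 495/16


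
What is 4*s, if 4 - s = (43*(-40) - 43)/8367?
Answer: 140924/8367 ≈ 16.843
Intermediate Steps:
s = 35231/8367 (s = 4 - (43*(-40) - 43)/8367 = 4 - (-1720 - 43)/8367 = 4 - (-1763)/8367 = 4 - 1*(-1763/8367) = 4 + 1763/8367 = 35231/8367 ≈ 4.2107)
4*s = 4*(35231/8367) = 140924/8367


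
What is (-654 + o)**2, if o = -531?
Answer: 1404225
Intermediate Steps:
(-654 + o)**2 = (-654 - 531)**2 = (-1185)**2 = 1404225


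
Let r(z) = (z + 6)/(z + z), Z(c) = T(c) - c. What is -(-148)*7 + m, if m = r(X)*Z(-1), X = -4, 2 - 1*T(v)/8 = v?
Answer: 4119/4 ≈ 1029.8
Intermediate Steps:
T(v) = 16 - 8*v
Z(c) = 16 - 9*c (Z(c) = (16 - 8*c) - c = 16 - 9*c)
r(z) = (6 + z)/(2*z) (r(z) = (6 + z)/((2*z)) = (6 + z)*(1/(2*z)) = (6 + z)/(2*z))
m = -25/4 (m = ((1/2)*(6 - 4)/(-4))*(16 - 9*(-1)) = ((1/2)*(-1/4)*2)*(16 + 9) = -1/4*25 = -25/4 ≈ -6.2500)
-(-148)*7 + m = -(-148)*7 - 25/4 = -148*(-7) - 25/4 = 1036 - 25/4 = 4119/4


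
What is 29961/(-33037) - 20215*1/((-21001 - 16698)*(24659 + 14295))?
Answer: -43997864990051/48515721411302 ≈ -0.90688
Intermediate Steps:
29961/(-33037) - 20215*1/((-21001 - 16698)*(24659 + 14295)) = 29961*(-1/33037) - 20215/(38954*(-37699)) = -29961/33037 - 20215/(-1468526846) = -29961/33037 - 20215*(-1/1468526846) = -29961/33037 + 20215/1468526846 = -43997864990051/48515721411302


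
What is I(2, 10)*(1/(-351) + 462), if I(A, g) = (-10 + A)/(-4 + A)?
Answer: 648644/351 ≈ 1848.0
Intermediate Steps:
I(A, g) = (-10 + A)/(-4 + A)
I(2, 10)*(1/(-351) + 462) = ((-10 + 2)/(-4 + 2))*(1/(-351) + 462) = (-8/(-2))*(-1/351 + 462) = -½*(-8)*(162161/351) = 4*(162161/351) = 648644/351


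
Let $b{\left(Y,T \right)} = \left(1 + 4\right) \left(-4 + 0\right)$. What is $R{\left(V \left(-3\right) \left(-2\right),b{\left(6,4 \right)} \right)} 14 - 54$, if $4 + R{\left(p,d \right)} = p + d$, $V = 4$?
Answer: $-54$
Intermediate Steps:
$b{\left(Y,T \right)} = -20$ ($b{\left(Y,T \right)} = 5 \left(-4\right) = -20$)
$R{\left(p,d \right)} = -4 + d + p$ ($R{\left(p,d \right)} = -4 + \left(p + d\right) = -4 + \left(d + p\right) = -4 + d + p$)
$R{\left(V \left(-3\right) \left(-2\right),b{\left(6,4 \right)} \right)} 14 - 54 = \left(-4 - 20 + 4 \left(-3\right) \left(-2\right)\right) 14 - 54 = \left(-4 - 20 - -24\right) 14 - 54 = \left(-4 - 20 + 24\right) 14 - 54 = 0 \cdot 14 - 54 = 0 - 54 = -54$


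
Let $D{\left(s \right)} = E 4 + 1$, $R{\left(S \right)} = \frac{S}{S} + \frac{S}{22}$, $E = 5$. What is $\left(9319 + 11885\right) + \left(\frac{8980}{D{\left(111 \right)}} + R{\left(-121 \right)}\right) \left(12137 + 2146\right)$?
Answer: $\frac{84904587}{14} \approx 6.0646 \cdot 10^{6}$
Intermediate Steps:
$R{\left(S \right)} = 1 + \frac{S}{22}$ ($R{\left(S \right)} = 1 + S \frac{1}{22} = 1 + \frac{S}{22}$)
$D{\left(s \right)} = 21$ ($D{\left(s \right)} = 5 \cdot 4 + 1 = 20 + 1 = 21$)
$\left(9319 + 11885\right) + \left(\frac{8980}{D{\left(111 \right)}} + R{\left(-121 \right)}\right) \left(12137 + 2146\right) = \left(9319 + 11885\right) + \left(\frac{8980}{21} + \left(1 + \frac{1}{22} \left(-121\right)\right)\right) \left(12137 + 2146\right) = 21204 + \left(8980 \cdot \frac{1}{21} + \left(1 - \frac{11}{2}\right)\right) 14283 = 21204 + \left(\frac{8980}{21} - \frac{9}{2}\right) 14283 = 21204 + \frac{17771}{42} \cdot 14283 = 21204 + \frac{84607731}{14} = \frac{84904587}{14}$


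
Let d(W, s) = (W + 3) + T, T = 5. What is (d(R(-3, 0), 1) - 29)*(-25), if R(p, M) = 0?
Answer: 525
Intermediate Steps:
d(W, s) = 8 + W (d(W, s) = (W + 3) + 5 = (3 + W) + 5 = 8 + W)
(d(R(-3, 0), 1) - 29)*(-25) = ((8 + 0) - 29)*(-25) = (8 - 29)*(-25) = -21*(-25) = 525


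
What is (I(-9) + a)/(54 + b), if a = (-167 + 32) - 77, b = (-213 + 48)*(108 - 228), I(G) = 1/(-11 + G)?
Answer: -4241/397080 ≈ -0.010680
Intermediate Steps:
b = 19800 (b = -165*(-120) = 19800)
a = -212 (a = -135 - 77 = -212)
(I(-9) + a)/(54 + b) = (1/(-11 - 9) - 212)/(54 + 19800) = (1/(-20) - 212)/19854 = (-1/20 - 212)*(1/19854) = -4241/20*1/19854 = -4241/397080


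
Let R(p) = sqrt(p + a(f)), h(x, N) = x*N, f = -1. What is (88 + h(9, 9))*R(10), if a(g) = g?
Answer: 507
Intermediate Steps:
h(x, N) = N*x
R(p) = sqrt(-1 + p) (R(p) = sqrt(p - 1) = sqrt(-1 + p))
(88 + h(9, 9))*R(10) = (88 + 9*9)*sqrt(-1 + 10) = (88 + 81)*sqrt(9) = 169*3 = 507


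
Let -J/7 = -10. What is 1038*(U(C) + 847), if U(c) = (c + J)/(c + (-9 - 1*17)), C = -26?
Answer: 11418000/13 ≈ 8.7831e+5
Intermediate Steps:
J = 70 (J = -7*(-10) = 70)
U(c) = (70 + c)/(-26 + c) (U(c) = (c + 70)/(c + (-9 - 1*17)) = (70 + c)/(c + (-9 - 17)) = (70 + c)/(c - 26) = (70 + c)/(-26 + c))
1038*(U(C) + 847) = 1038*((70 - 26)/(-26 - 26) + 847) = 1038*(44/(-52) + 847) = 1038*(-1/52*44 + 847) = 1038*(-11/13 + 847) = 1038*(11000/13) = 11418000/13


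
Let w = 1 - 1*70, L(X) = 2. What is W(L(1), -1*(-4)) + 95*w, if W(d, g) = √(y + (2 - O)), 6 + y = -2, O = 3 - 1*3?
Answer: -6555 + I*√6 ≈ -6555.0 + 2.4495*I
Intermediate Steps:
O = 0 (O = 3 - 3 = 0)
y = -8 (y = -6 - 2 = -8)
W(d, g) = I*√6 (W(d, g) = √(-8 + (2 - 1*0)) = √(-8 + (2 + 0)) = √(-8 + 2) = √(-6) = I*√6)
w = -69 (w = 1 - 70 = -69)
W(L(1), -1*(-4)) + 95*w = I*√6 + 95*(-69) = I*√6 - 6555 = -6555 + I*√6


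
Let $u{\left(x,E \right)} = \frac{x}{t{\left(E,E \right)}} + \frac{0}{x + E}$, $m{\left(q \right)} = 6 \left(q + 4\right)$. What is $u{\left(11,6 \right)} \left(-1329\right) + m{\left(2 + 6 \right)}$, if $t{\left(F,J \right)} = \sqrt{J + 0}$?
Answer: $72 - \frac{4873 \sqrt{6}}{2} \approx -5896.2$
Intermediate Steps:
$t{\left(F,J \right)} = \sqrt{J}$
$m{\left(q \right)} = 24 + 6 q$ ($m{\left(q \right)} = 6 \left(4 + q\right) = 24 + 6 q$)
$u{\left(x,E \right)} = \frac{x}{\sqrt{E}}$ ($u{\left(x,E \right)} = \frac{x}{\sqrt{E}} + \frac{0}{x + E} = \frac{x}{\sqrt{E}} + \frac{0}{E + x} = \frac{x}{\sqrt{E}} + 0 = \frac{x}{\sqrt{E}}$)
$u{\left(11,6 \right)} \left(-1329\right) + m{\left(2 + 6 \right)} = \frac{11}{\sqrt{6}} \left(-1329\right) + \left(24 + 6 \left(2 + 6\right)\right) = 11 \frac{\sqrt{6}}{6} \left(-1329\right) + \left(24 + 6 \cdot 8\right) = \frac{11 \sqrt{6}}{6} \left(-1329\right) + \left(24 + 48\right) = - \frac{4873 \sqrt{6}}{2} + 72 = 72 - \frac{4873 \sqrt{6}}{2}$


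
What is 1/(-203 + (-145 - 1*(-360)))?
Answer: 1/12 ≈ 0.083333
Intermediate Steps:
1/(-203 + (-145 - 1*(-360))) = 1/(-203 + (-145 + 360)) = 1/(-203 + 215) = 1/12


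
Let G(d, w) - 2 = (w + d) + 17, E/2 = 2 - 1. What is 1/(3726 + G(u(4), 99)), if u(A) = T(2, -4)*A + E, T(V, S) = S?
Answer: 1/3830 ≈ 0.00026110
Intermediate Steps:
E = 2 (E = 2*(2 - 1) = 2*1 = 2)
u(A) = 2 - 4*A (u(A) = -4*A + 2 = 2 - 4*A)
G(d, w) = 19 + d + w (G(d, w) = 2 + ((w + d) + 17) = 2 + ((d + w) + 17) = 2 + (17 + d + w) = 19 + d + w)
1/(3726 + G(u(4), 99)) = 1/(3726 + (19 + (2 - 4*4) + 99)) = 1/(3726 + (19 + (2 - 16) + 99)) = 1/(3726 + (19 - 14 + 99)) = 1/(3726 + 104) = 1/3830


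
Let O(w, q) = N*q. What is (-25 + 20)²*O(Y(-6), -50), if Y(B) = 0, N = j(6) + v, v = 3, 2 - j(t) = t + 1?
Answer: 2500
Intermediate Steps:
j(t) = 1 - t (j(t) = 2 - (t + 1) = 2 - (1 + t) = 2 + (-1 - t) = 1 - t)
N = -2 (N = (1 - 1*6) + 3 = (1 - 6) + 3 = -5 + 3 = -2)
O(w, q) = -2*q
(-25 + 20)²*O(Y(-6), -50) = (-25 + 20)²*(-2*(-50)) = (-5)²*100 = 25*100 = 2500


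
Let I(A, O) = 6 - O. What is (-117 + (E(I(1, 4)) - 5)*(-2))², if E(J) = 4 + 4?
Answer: 15129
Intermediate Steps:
E(J) = 8
(-117 + (E(I(1, 4)) - 5)*(-2))² = (-117 + (8 - 5)*(-2))² = (-117 + 3*(-2))² = (-117 - 6)² = (-123)² = 15129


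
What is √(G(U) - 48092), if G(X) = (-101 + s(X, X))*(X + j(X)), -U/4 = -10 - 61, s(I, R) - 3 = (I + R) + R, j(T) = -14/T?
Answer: √836840435/71 ≈ 407.44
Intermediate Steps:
s(I, R) = 3 + I + 2*R (s(I, R) = 3 + ((I + R) + R) = 3 + (I + 2*R) = 3 + I + 2*R)
U = 284 (U = -4*(-10 - 61) = -4*(-71) = 284)
G(X) = (-98 + 3*X)*(X - 14/X) (G(X) = (-101 + (3 + X + 2*X))*(X - 14/X) = (-101 + (3 + 3*X))*(X - 14/X) = (-98 + 3*X)*(X - 14/X))
√(G(U) - 48092) = √((-42 - 98*284 + 3*284² + 1372/284) - 48092) = √((-42 - 27832 + 3*80656 + 1372*(1/284)) - 48092) = √((-42 - 27832 + 241968 + 343/71) - 48092) = √(15201017/71 - 48092) = √(11786485/71) = √836840435/71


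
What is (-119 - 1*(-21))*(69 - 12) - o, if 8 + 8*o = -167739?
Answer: 123059/8 ≈ 15382.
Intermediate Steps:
o = -167747/8 (o = -1 + (⅛)*(-167739) = -1 - 167739/8 = -167747/8 ≈ -20968.)
(-119 - 1*(-21))*(69 - 12) - o = (-119 - 1*(-21))*(69 - 12) - 1*(-167747/8) = (-119 + 21)*57 + 167747/8 = -98*57 + 167747/8 = -5586 + 167747/8 = 123059/8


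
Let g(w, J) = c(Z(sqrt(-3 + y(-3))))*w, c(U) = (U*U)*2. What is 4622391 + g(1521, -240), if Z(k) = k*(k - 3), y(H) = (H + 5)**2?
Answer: 4634559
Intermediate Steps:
y(H) = (5 + H)**2
Z(k) = k*(-3 + k)
c(U) = 2*U**2 (c(U) = U**2*2 = 2*U**2)
g(w, J) = 8*w (g(w, J) = (2*(sqrt(-3 + (5 - 3)**2)*(-3 + sqrt(-3 + (5 - 3)**2)))**2)*w = (2*(sqrt(-3 + 2**2)*(-3 + sqrt(-3 + 2**2)))**2)*w = (2*(sqrt(-3 + 4)*(-3 + sqrt(-3 + 4)))**2)*w = (2*(sqrt(1)*(-3 + sqrt(1)))**2)*w = (2*(1*(-3 + 1))**2)*w = (2*(1*(-2))**2)*w = (2*(-2)**2)*w = (2*4)*w = 8*w)
4622391 + g(1521, -240) = 4622391 + 8*1521 = 4622391 + 12168 = 4634559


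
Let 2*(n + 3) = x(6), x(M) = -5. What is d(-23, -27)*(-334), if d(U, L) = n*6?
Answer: 11022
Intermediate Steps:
n = -11/2 (n = -3 + (1/2)*(-5) = -3 - 5/2 = -11/2 ≈ -5.5000)
d(U, L) = -33 (d(U, L) = -11/2*6 = -33)
d(-23, -27)*(-334) = -33*(-334) = 11022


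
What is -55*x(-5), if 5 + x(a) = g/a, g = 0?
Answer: 275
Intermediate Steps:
x(a) = -5 (x(a) = -5 + 0/a = -5 + 0 = -5)
-55*x(-5) = -55*(-5) = 275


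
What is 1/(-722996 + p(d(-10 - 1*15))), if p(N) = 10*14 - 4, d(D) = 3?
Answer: -1/722860 ≈ -1.3834e-6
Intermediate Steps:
p(N) = 136 (p(N) = 140 - 4 = 136)
1/(-722996 + p(d(-10 - 1*15))) = 1/(-722996 + 136) = 1/(-722860) = -1/722860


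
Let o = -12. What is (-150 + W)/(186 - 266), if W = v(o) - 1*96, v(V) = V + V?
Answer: 27/8 ≈ 3.3750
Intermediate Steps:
v(V) = 2*V
W = -120 (W = 2*(-12) - 1*96 = -24 - 96 = -120)
(-150 + W)/(186 - 266) = (-150 - 120)/(186 - 266) = -270/(-80) = -270*(-1/80) = 27/8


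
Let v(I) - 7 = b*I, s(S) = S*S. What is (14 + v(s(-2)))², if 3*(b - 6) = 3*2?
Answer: 2809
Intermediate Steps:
b = 8 (b = 6 + (3*2)/3 = 6 + (⅓)*6 = 6 + 2 = 8)
s(S) = S²
v(I) = 7 + 8*I
(14 + v(s(-2)))² = (14 + (7 + 8*(-2)²))² = (14 + (7 + 8*4))² = (14 + (7 + 32))² = (14 + 39)² = 53² = 2809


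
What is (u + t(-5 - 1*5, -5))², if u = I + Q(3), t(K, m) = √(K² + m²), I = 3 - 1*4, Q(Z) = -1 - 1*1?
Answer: 134 - 30*√5 ≈ 66.918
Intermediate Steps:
Q(Z) = -2 (Q(Z) = -1 - 1 = -2)
I = -1 (I = 3 - 4 = -1)
u = -3 (u = -1 - 2 = -3)
(u + t(-5 - 1*5, -5))² = (-3 + √((-5 - 1*5)² + (-5)²))² = (-3 + √((-5 - 5)² + 25))² = (-3 + √((-10)² + 25))² = (-3 + √(100 + 25))² = (-3 + √125)² = (-3 + 5*√5)²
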